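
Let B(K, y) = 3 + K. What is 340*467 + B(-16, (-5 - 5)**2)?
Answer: 158767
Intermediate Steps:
340*467 + B(-16, (-5 - 5)**2) = 340*467 + (3 - 16) = 158780 - 13 = 158767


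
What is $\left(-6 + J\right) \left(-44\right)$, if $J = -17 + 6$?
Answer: $748$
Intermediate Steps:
$J = -11$
$\left(-6 + J\right) \left(-44\right) = \left(-6 - 11\right) \left(-44\right) = \left(-17\right) \left(-44\right) = 748$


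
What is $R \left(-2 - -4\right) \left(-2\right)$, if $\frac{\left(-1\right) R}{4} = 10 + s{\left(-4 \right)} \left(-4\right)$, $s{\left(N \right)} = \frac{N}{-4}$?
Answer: $96$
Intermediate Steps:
$s{\left(N \right)} = - \frac{N}{4}$ ($s{\left(N \right)} = N \left(- \frac{1}{4}\right) = - \frac{N}{4}$)
$R = -24$ ($R = - 4 \left(10 + \left(- \frac{1}{4}\right) \left(-4\right) \left(-4\right)\right) = - 4 \left(10 + 1 \left(-4\right)\right) = - 4 \left(10 - 4\right) = \left(-4\right) 6 = -24$)
$R \left(-2 - -4\right) \left(-2\right) = - 24 \left(-2 - -4\right) \left(-2\right) = - 24 \left(-2 + 4\right) \left(-2\right) = - 24 \cdot 2 \left(-2\right) = \left(-24\right) \left(-4\right) = 96$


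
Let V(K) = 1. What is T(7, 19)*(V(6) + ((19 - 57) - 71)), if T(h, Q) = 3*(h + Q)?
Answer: -8424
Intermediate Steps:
T(h, Q) = 3*Q + 3*h (T(h, Q) = 3*(Q + h) = 3*Q + 3*h)
T(7, 19)*(V(6) + ((19 - 57) - 71)) = (3*19 + 3*7)*(1 + ((19 - 57) - 71)) = (57 + 21)*(1 + (-38 - 71)) = 78*(1 - 109) = 78*(-108) = -8424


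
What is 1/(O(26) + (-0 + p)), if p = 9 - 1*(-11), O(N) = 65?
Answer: 1/85 ≈ 0.011765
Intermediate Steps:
p = 20 (p = 9 + 11 = 20)
1/(O(26) + (-0 + p)) = 1/(65 + (-0 + 20)) = 1/(65 + (-39*0 + 20)) = 1/(65 + (0 + 20)) = 1/(65 + 20) = 1/85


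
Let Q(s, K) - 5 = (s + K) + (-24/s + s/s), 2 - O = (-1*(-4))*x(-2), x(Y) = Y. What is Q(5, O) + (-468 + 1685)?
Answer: 6166/5 ≈ 1233.2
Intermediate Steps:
O = 10 (O = 2 - (-1*(-4))*(-2) = 2 - 4*(-2) = 2 - 1*(-8) = 2 + 8 = 10)
Q(s, K) = 6 + K + s - 24/s (Q(s, K) = 5 + ((s + K) + (-24/s + s/s)) = 5 + ((K + s) + (-24/s + 1)) = 5 + ((K + s) + (1 - 24/s)) = 5 + (1 + K + s - 24/s) = 6 + K + s - 24/s)
Q(5, O) + (-468 + 1685) = (6 + 10 + 5 - 24/5) + (-468 + 1685) = (6 + 10 + 5 - 24*1/5) + 1217 = (6 + 10 + 5 - 24/5) + 1217 = 81/5 + 1217 = 6166/5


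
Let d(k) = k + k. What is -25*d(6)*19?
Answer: -5700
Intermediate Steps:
d(k) = 2*k
-25*d(6)*19 = -50*6*19 = -25*12*19 = -300*19 = -5700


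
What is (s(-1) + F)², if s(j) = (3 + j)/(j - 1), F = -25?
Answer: 676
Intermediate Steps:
s(j) = (3 + j)/(-1 + j)
(s(-1) + F)² = ((3 - 1)/(-1 - 1) - 25)² = (2/(-2) - 25)² = (-½*2 - 25)² = (-1 - 25)² = (-26)² = 676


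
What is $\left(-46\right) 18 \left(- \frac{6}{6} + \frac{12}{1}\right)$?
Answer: $-9108$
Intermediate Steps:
$\left(-46\right) 18 \left(- \frac{6}{6} + \frac{12}{1}\right) = - 828 \left(\left(-6\right) \frac{1}{6} + 12 \cdot 1\right) = - 828 \left(-1 + 12\right) = \left(-828\right) 11 = -9108$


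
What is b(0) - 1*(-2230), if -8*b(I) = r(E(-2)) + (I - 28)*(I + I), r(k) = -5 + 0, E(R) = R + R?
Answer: 17845/8 ≈ 2230.6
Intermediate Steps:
E(R) = 2*R
r(k) = -5
b(I) = 5/8 - I*(-28 + I)/4 (b(I) = -(-5 + (I - 28)*(I + I))/8 = -(-5 + (-28 + I)*(2*I))/8 = -(-5 + 2*I*(-28 + I))/8 = 5/8 - I*(-28 + I)/4)
b(0) - 1*(-2230) = (5/8 + 7*0 - 1/4*0**2) - 1*(-2230) = (5/8 + 0 - 1/4*0) + 2230 = (5/8 + 0 + 0) + 2230 = 5/8 + 2230 = 17845/8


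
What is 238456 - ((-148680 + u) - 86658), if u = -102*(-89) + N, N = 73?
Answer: 464643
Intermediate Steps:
u = 9151 (u = -102*(-89) + 73 = 9078 + 73 = 9151)
238456 - ((-148680 + u) - 86658) = 238456 - ((-148680 + 9151) - 86658) = 238456 - (-139529 - 86658) = 238456 - 1*(-226187) = 238456 + 226187 = 464643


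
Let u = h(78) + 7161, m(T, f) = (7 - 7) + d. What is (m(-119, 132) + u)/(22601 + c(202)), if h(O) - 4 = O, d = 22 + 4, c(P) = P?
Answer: 2423/7601 ≈ 0.31877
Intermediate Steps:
d = 26
h(O) = 4 + O
m(T, f) = 26 (m(T, f) = (7 - 7) + 26 = 0 + 26 = 26)
u = 7243 (u = (4 + 78) + 7161 = 82 + 7161 = 7243)
(m(-119, 132) + u)/(22601 + c(202)) = (26 + 7243)/(22601 + 202) = 7269/22803 = 7269*(1/22803) = 2423/7601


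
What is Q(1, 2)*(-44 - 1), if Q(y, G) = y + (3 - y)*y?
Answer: -135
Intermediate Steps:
Q(y, G) = y + y*(3 - y)
Q(1, 2)*(-44 - 1) = (1*(4 - 1*1))*(-44 - 1) = (1*(4 - 1))*(-45) = (1*3)*(-45) = 3*(-45) = -135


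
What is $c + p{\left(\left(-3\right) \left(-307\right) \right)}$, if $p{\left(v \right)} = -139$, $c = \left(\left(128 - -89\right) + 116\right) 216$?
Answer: $71789$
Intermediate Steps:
$c = 71928$ ($c = \left(\left(128 + 89\right) + 116\right) 216 = \left(217 + 116\right) 216 = 333 \cdot 216 = 71928$)
$c + p{\left(\left(-3\right) \left(-307\right) \right)} = 71928 - 139 = 71789$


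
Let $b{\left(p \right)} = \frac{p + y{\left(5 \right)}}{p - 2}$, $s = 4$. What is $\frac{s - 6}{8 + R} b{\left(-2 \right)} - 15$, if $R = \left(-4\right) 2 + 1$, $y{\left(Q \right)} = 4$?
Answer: $-14$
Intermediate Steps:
$b{\left(p \right)} = \frac{4 + p}{-2 + p}$ ($b{\left(p \right)} = \frac{p + 4}{p - 2} = \frac{4 + p}{-2 + p}$)
$R = -7$ ($R = -8 + 1 = -7$)
$\frac{s - 6}{8 + R} b{\left(-2 \right)} - 15 = \frac{4 - 6}{8 - 7} \frac{4 - 2}{-2 - 2} - 15 = - \frac{2}{1} \frac{1}{-4} \cdot 2 - 15 = \left(-2\right) 1 \left(\left(- \frac{1}{4}\right) 2\right) - 15 = \left(-2\right) \left(- \frac{1}{2}\right) - 15 = 1 - 15 = -14$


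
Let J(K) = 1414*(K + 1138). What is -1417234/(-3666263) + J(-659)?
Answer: 2483183344712/3666263 ≈ 6.7731e+5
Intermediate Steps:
J(K) = 1609132 + 1414*K (J(K) = 1414*(1138 + K) = 1609132 + 1414*K)
-1417234/(-3666263) + J(-659) = -1417234/(-3666263) + (1609132 + 1414*(-659)) = -1417234*(-1/3666263) + (1609132 - 931826) = 1417234/3666263 + 677306 = 2483183344712/3666263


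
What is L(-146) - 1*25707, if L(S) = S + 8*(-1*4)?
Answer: -25885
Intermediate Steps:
L(S) = -32 + S (L(S) = S + 8*(-4) = S - 32 = -32 + S)
L(-146) - 1*25707 = (-32 - 146) - 1*25707 = -178 - 25707 = -25885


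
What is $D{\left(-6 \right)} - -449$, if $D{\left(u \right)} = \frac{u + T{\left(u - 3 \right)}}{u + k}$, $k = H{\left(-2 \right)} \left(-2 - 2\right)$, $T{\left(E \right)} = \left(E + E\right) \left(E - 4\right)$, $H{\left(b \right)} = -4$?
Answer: $\frac{2359}{5} \approx 471.8$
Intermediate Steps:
$T{\left(E \right)} = 2 E \left(-4 + E\right)$
$k = 16$ ($k = - 4 \left(-2 - 2\right) = \left(-4\right) \left(-4\right) = 16$)
$D{\left(u \right)} = \frac{u + 2 \left(-7 + u\right) \left(-3 + u\right)}{16 + u}$ ($D{\left(u \right)} = \frac{u + 2 \left(u - 3\right) \left(-4 + \left(u - 3\right)\right)}{u + 16} = \frac{u + 2 \left(-3 + u\right) \left(-4 + \left(-3 + u\right)\right)}{16 + u} = \frac{u + 2 \left(-3 + u\right) \left(-7 + u\right)}{16 + u} = \frac{u + 2 \left(-7 + u\right) \left(-3 + u\right)}{16 + u}$)
$D{\left(-6 \right)} - -449 = \frac{-6 + 2 \left(-7 - 6\right) \left(-3 - 6\right)}{16 - 6} - -449 = \frac{-6 + 2 \left(-13\right) \left(-9\right)}{10} + 449 = \frac{-6 + 234}{10} + 449 = \frac{1}{10} \cdot 228 + 449 = \frac{114}{5} + 449 = \frac{2359}{5}$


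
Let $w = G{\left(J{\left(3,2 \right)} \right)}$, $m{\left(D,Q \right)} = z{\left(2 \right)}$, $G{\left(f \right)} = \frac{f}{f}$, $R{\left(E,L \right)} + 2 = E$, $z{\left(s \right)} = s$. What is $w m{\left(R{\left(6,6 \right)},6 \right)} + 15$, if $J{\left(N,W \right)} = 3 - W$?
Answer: $17$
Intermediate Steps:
$R{\left(E,L \right)} = -2 + E$
$G{\left(f \right)} = 1$
$m{\left(D,Q \right)} = 2$
$w = 1$
$w m{\left(R{\left(6,6 \right)},6 \right)} + 15 = 1 \cdot 2 + 15 = 2 + 15 = 17$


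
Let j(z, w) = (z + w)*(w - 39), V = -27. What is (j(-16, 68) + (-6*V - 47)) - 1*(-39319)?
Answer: 40942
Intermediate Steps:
j(z, w) = (-39 + w)*(w + z) (j(z, w) = (w + z)*(-39 + w) = (-39 + w)*(w + z))
(j(-16, 68) + (-6*V - 47)) - 1*(-39319) = ((68² - 39*68 - 39*(-16) + 68*(-16)) + (-6*(-27) - 47)) - 1*(-39319) = ((4624 - 2652 + 624 - 1088) + (162 - 47)) + 39319 = (1508 + 115) + 39319 = 1623 + 39319 = 40942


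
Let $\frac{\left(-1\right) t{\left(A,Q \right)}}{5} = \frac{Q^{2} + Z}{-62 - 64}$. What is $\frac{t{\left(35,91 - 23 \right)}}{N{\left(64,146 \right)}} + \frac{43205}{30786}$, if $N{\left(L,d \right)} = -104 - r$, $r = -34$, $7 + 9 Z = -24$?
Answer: $- \frac{14150315}{11637108} \approx -1.216$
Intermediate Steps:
$Z = - \frac{31}{9}$ ($Z = - \frac{7}{9} + \frac{1}{9} \left(-24\right) = - \frac{7}{9} - \frac{8}{3} = - \frac{31}{9} \approx -3.4444$)
$N{\left(L,d \right)} = -70$ ($N{\left(L,d \right)} = -104 - -34 = -104 + 34 = -70$)
$t{\left(A,Q \right)} = - \frac{155}{1134} + \frac{5 Q^{2}}{126}$ ($t{\left(A,Q \right)} = - 5 \frac{Q^{2} - \frac{31}{9}}{-62 - 64} = - 5 \frac{- \frac{31}{9} + Q^{2}}{-126} = - 5 \left(- \frac{31}{9} + Q^{2}\right) \left(- \frac{1}{126}\right) = - 5 \left(\frac{31}{1134} - \frac{Q^{2}}{126}\right) = - \frac{155}{1134} + \frac{5 Q^{2}}{126}$)
$\frac{t{\left(35,91 - 23 \right)}}{N{\left(64,146 \right)}} + \frac{43205}{30786} = \frac{- \frac{155}{1134} + \frac{5 \left(91 - 23\right)^{2}}{126}}{-70} + \frac{43205}{30786} = \left(- \frac{155}{1134} + \frac{5 \left(91 - 23\right)^{2}}{126}\right) \left(- \frac{1}{70}\right) + 43205 \cdot \frac{1}{30786} = \left(- \frac{155}{1134} + \frac{5 \cdot 68^{2}}{126}\right) \left(- \frac{1}{70}\right) + \frac{43205}{30786} = \left(- \frac{155}{1134} + \frac{5}{126} \cdot 4624\right) \left(- \frac{1}{70}\right) + \frac{43205}{30786} = \left(- \frac{155}{1134} + \frac{11560}{63}\right) \left(- \frac{1}{70}\right) + \frac{43205}{30786} = \frac{207925}{1134} \left(- \frac{1}{70}\right) + \frac{43205}{30786} = - \frac{41585}{15876} + \frac{43205}{30786} = - \frac{14150315}{11637108}$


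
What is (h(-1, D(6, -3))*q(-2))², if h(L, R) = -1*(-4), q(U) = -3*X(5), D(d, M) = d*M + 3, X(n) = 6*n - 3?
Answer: 104976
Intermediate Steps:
X(n) = -3 + 6*n
D(d, M) = 3 + M*d (D(d, M) = M*d + 3 = 3 + M*d)
q(U) = -81 (q(U) = -3*(-3 + 6*5) = -3*(-3 + 30) = -3*27 = -81)
h(L, R) = 4
(h(-1, D(6, -3))*q(-2))² = (4*(-81))² = (-324)² = 104976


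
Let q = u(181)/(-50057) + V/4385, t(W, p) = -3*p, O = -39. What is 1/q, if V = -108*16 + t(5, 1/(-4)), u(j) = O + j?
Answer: -877999780/348334493 ≈ -2.5206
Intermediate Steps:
u(j) = -39 + j
V = -6909/4 (V = -108*16 - 3/(-4) = -1728 - 3*(-¼) = -1728 + ¾ = -6909/4 ≈ -1727.3)
q = -348334493/877999780 (q = (-39 + 181)/(-50057) - 6909/4/4385 = 142*(-1/50057) - 6909/4*1/4385 = -142/50057 - 6909/17540 = -348334493/877999780 ≈ -0.39674)
1/q = 1/(-348334493/877999780) = -877999780/348334493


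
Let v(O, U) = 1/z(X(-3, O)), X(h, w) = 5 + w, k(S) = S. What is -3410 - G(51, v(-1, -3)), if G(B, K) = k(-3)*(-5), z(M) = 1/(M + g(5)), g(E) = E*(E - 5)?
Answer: -3425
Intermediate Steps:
g(E) = E*(-5 + E)
z(M) = 1/M (z(M) = 1/(M + 5*(-5 + 5)) = 1/(M + 5*0) = 1/(M + 0) = 1/M)
v(O, U) = 5 + O (v(O, U) = 1/(1/(5 + O)) = 5 + O)
G(B, K) = 15 (G(B, K) = -3*(-5) = 15)
-3410 - G(51, v(-1, -3)) = -3410 - 1*15 = -3410 - 15 = -3425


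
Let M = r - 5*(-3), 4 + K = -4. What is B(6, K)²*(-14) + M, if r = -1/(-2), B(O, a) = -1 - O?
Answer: -1341/2 ≈ -670.50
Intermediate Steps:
K = -8 (K = -4 - 4 = -8)
r = ½ (r = -1*(-½) = ½ ≈ 0.50000)
M = 31/2 (M = ½ - 5*(-3) = ½ + 15 = 31/2 ≈ 15.500)
B(6, K)²*(-14) + M = (-1 - 1*6)²*(-14) + 31/2 = (-1 - 6)²*(-14) + 31/2 = (-7)²*(-14) + 31/2 = 49*(-14) + 31/2 = -686 + 31/2 = -1341/2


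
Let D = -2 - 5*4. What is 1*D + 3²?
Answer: -13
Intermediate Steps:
D = -22 (D = -2 - 20 = -22)
1*D + 3² = 1*(-22) + 3² = -22 + 9 = -13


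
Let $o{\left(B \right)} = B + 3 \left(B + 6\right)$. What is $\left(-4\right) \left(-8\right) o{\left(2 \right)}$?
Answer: $832$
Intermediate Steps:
$o{\left(B \right)} = 18 + 4 B$ ($o{\left(B \right)} = B + 3 \left(6 + B\right) = B + \left(18 + 3 B\right) = 18 + 4 B$)
$\left(-4\right) \left(-8\right) o{\left(2 \right)} = \left(-4\right) \left(-8\right) \left(18 + 4 \cdot 2\right) = 32 \left(18 + 8\right) = 32 \cdot 26 = 832$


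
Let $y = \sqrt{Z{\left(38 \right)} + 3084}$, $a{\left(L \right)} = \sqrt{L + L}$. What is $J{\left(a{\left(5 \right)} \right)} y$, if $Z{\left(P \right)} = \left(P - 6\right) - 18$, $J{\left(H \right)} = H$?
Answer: $2 \sqrt{7745} \approx 176.01$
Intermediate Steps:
$a{\left(L \right)} = \sqrt{2} \sqrt{L}$ ($a{\left(L \right)} = \sqrt{2 L} = \sqrt{2} \sqrt{L}$)
$Z{\left(P \right)} = -24 + P$ ($Z{\left(P \right)} = \left(-6 + P\right) - 18 = -24 + P$)
$y = \sqrt{3098}$ ($y = \sqrt{\left(-24 + 38\right) + 3084} = \sqrt{14 + 3084} = \sqrt{3098} \approx 55.66$)
$J{\left(a{\left(5 \right)} \right)} y = \sqrt{2} \sqrt{5} \sqrt{3098} = \sqrt{10} \sqrt{3098} = 2 \sqrt{7745}$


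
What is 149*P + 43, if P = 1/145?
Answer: 6384/145 ≈ 44.028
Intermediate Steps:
P = 1/145 ≈ 0.0068966
149*P + 43 = 149*(1/145) + 43 = 149/145 + 43 = 6384/145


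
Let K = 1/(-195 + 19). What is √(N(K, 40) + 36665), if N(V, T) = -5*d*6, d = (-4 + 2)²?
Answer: √36545 ≈ 191.17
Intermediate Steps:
K = -1/176 (K = 1/(-176) = -1/176 ≈ -0.0056818)
d = 4 (d = (-2)² = 4)
N(V, T) = -120 (N(V, T) = -5*4*6 = -20*6 = -120)
√(N(K, 40) + 36665) = √(-120 + 36665) = √36545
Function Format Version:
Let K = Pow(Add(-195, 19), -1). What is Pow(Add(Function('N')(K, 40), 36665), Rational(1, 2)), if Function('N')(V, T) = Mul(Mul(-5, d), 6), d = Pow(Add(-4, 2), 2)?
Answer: Pow(36545, Rational(1, 2)) ≈ 191.17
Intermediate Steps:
K = Rational(-1, 176) (K = Pow(-176, -1) = Rational(-1, 176) ≈ -0.0056818)
d = 4 (d = Pow(-2, 2) = 4)
Function('N')(V, T) = -120 (Function('N')(V, T) = Mul(Mul(-5, 4), 6) = Mul(-20, 6) = -120)
Pow(Add(Function('N')(K, 40), 36665), Rational(1, 2)) = Pow(Add(-120, 36665), Rational(1, 2)) = Pow(36545, Rational(1, 2))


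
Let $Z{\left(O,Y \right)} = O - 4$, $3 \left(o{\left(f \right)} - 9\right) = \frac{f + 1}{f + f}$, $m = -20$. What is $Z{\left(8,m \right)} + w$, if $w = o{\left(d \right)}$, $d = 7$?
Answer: $\frac{277}{21} \approx 13.19$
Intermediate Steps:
$o{\left(f \right)} = 9 + \frac{1 + f}{6 f}$ ($o{\left(f \right)} = 9 + \frac{\left(f + 1\right) \frac{1}{f + f}}{3} = 9 + \frac{\left(1 + f\right) \frac{1}{2 f}}{3} = 9 + \frac{\frac{1}{2} \frac{1}{f} \left(1 + f\right)}{3} = 9 + \frac{1 + f}{6 f}$)
$w = \frac{193}{21}$ ($w = \frac{1 + 55 \cdot 7}{6 \cdot 7} = \frac{1}{6} \cdot \frac{1}{7} \left(1 + 385\right) = \frac{1}{6} \cdot \frac{1}{7} \cdot 386 = \frac{193}{21} \approx 9.1905$)
$Z{\left(O,Y \right)} = -4 + O$
$Z{\left(8,m \right)} + w = \left(-4 + 8\right) + \frac{193}{21} = 4 + \frac{193}{21} = \frac{277}{21}$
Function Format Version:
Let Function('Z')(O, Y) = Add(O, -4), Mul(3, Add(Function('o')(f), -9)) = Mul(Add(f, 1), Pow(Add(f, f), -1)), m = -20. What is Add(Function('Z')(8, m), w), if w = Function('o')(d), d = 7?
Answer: Rational(277, 21) ≈ 13.190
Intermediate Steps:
Function('o')(f) = Add(9, Mul(Rational(1, 6), Pow(f, -1), Add(1, f))) (Function('o')(f) = Add(9, Mul(Rational(1, 3), Mul(Add(f, 1), Pow(Add(f, f), -1)))) = Add(9, Mul(Rational(1, 3), Mul(Add(1, f), Pow(Mul(2, f), -1)))) = Add(9, Mul(Rational(1, 3), Mul(Add(1, f), Mul(Rational(1, 2), Pow(f, -1))))) = Add(9, Mul(Rational(1, 3), Mul(Rational(1, 2), Pow(f, -1), Add(1, f)))) = Add(9, Mul(Rational(1, 6), Pow(f, -1), Add(1, f))))
w = Rational(193, 21) (w = Mul(Rational(1, 6), Pow(7, -1), Add(1, Mul(55, 7))) = Mul(Rational(1, 6), Rational(1, 7), Add(1, 385)) = Mul(Rational(1, 6), Rational(1, 7), 386) = Rational(193, 21) ≈ 9.1905)
Function('Z')(O, Y) = Add(-4, O)
Add(Function('Z')(8, m), w) = Add(Add(-4, 8), Rational(193, 21)) = Add(4, Rational(193, 21)) = Rational(277, 21)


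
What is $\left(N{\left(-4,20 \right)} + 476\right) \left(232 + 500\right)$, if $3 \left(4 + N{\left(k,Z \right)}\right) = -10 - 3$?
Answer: $342332$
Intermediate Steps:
$N{\left(k,Z \right)} = - \frac{25}{3}$ ($N{\left(k,Z \right)} = -4 + \frac{-10 - 3}{3} = -4 + \frac{1}{3} \left(-13\right) = -4 - \frac{13}{3} = - \frac{25}{3}$)
$\left(N{\left(-4,20 \right)} + 476\right) \left(232 + 500\right) = \left(- \frac{25}{3} + 476\right) \left(232 + 500\right) = \frac{1403}{3} \cdot 732 = 342332$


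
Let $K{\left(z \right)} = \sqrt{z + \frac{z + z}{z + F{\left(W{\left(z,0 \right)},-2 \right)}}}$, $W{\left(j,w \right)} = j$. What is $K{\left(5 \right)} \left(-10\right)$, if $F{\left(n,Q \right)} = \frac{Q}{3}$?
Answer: $- \frac{10 \sqrt{1235}}{13} \approx -27.033$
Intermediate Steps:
$F{\left(n,Q \right)} = \frac{Q}{3}$ ($F{\left(n,Q \right)} = Q \frac{1}{3} = \frac{Q}{3}$)
$K{\left(z \right)} = \sqrt{z + \frac{2 z}{- \frac{2}{3} + z}}$ ($K{\left(z \right)} = \sqrt{z + \frac{z + z}{z + \frac{1}{3} \left(-2\right)}} = \sqrt{z + \frac{2 z}{z - \frac{2}{3}}} = \sqrt{z + \frac{2 z}{- \frac{2}{3} + z}}$)
$K{\left(5 \right)} \left(-10\right) = \sqrt{\frac{5 \left(4 + 3 \cdot 5\right)}{-2 + 3 \cdot 5}} \left(-10\right) = \sqrt{\frac{5 \left(4 + 15\right)}{-2 + 15}} \left(-10\right) = \sqrt{5 \cdot \frac{1}{13} \cdot 19} \left(-10\right) = \sqrt{\frac{95}{13}} \left(-10\right) = \frac{\sqrt{1235}}{13} \left(-10\right) = - \frac{10 \sqrt{1235}}{13}$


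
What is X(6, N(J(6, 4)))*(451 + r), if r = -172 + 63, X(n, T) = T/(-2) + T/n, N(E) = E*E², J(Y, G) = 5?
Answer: -14250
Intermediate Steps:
N(E) = E³
X(n, T) = -T/2 + T/n (X(n, T) = T*(-½) + T/n = -T/2 + T/n)
r = -109
X(6, N(J(6, 4)))*(451 + r) = (-½*5³ + 5³/6)*(451 - 109) = (-½*125 + 125*(⅙))*342 = (-125/2 + 125/6)*342 = -125/3*342 = -14250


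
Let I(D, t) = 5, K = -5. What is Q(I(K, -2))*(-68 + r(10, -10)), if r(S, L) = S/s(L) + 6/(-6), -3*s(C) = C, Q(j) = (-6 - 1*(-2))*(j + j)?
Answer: 2640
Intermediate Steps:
Q(j) = -8*j (Q(j) = (-6 + 2)*(2*j) = -8*j)
s(C) = -C/3
r(S, L) = -1 - 3*S/L (r(S, L) = S/((-L/3)) + 6/(-6) = S*(-3/L) + 6*(-⅙) = -3*S/L - 1 = -1 - 3*S/L)
Q(I(K, -2))*(-68 + r(10, -10)) = (-8*5)*(-68 + (-1*(-10) - 3*10)/(-10)) = -40*(-68 - (10 - 30)/10) = -40*(-68 - ⅒*(-20)) = -40*(-68 + 2) = -40*(-66) = 2640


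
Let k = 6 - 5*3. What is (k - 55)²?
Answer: 4096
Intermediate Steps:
k = -9 (k = 6 - 15 = -9)
(k - 55)² = (-9 - 55)² = (-64)² = 4096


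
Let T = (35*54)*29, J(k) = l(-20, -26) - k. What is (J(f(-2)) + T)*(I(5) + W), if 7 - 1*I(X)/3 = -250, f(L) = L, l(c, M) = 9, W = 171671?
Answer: 9453442882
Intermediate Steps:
I(X) = 771 (I(X) = 21 - 3*(-250) = 21 + 750 = 771)
J(k) = 9 - k
T = 54810 (T = 1890*29 = 54810)
(J(f(-2)) + T)*(I(5) + W) = ((9 - 1*(-2)) + 54810)*(771 + 171671) = ((9 + 2) + 54810)*172442 = (11 + 54810)*172442 = 54821*172442 = 9453442882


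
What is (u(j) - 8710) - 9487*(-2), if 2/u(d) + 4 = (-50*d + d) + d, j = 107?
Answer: 26378479/2570 ≈ 10264.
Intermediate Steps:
u(d) = 2/(-4 - 48*d) (u(d) = 2/(-4 + ((-50*d + d) + d)) = 2/(-4 + (-49*d + d)) = 2/(-4 - 48*d))
(u(j) - 8710) - 9487*(-2) = (-1/(2 + 24*107) - 8710) - 9487*(-2) = (-1/(2 + 2568) - 8710) + 18974 = (-1/2570 - 8710) + 18974 = -22384701/2570 + 18974 = 26378479/2570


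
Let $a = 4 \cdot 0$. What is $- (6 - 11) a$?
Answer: $0$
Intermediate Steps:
$a = 0$
$- (6 - 11) a = - (6 - 11) 0 = \left(-1\right) \left(-5\right) 0 = 5 \cdot 0 = 0$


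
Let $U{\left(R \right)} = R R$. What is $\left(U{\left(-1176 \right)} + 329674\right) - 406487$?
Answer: $1306163$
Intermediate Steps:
$U{\left(R \right)} = R^{2}$
$\left(U{\left(-1176 \right)} + 329674\right) - 406487 = \left(\left(-1176\right)^{2} + 329674\right) - 406487 = \left(1382976 + 329674\right) - 406487 = 1712650 - 406487 = 1306163$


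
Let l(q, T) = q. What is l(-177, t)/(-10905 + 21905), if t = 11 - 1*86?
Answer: -177/11000 ≈ -0.016091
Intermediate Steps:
t = -75 (t = 11 - 86 = -75)
l(-177, t)/(-10905 + 21905) = -177/(-10905 + 21905) = -177/11000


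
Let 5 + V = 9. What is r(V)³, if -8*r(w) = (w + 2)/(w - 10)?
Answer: 1/512 ≈ 0.0019531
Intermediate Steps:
V = 4 (V = -5 + 9 = 4)
r(w) = -(2 + w)/(8*(-10 + w)) (r(w) = -(w + 2)/(8*(w - 10)) = -(2 + w)/(8*(-10 + w)))
r(V)³ = ((-2 - 1*4)/(8*(-10 + 4)))³ = ((⅛)*(-2 - 4)/(-6))³ = ((⅛)*(-⅙)*(-6))³ = (⅛)³ = 1/512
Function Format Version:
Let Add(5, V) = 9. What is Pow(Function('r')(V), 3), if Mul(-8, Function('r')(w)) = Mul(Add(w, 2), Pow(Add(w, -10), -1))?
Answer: Rational(1, 512) ≈ 0.0019531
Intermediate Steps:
V = 4 (V = Add(-5, 9) = 4)
Function('r')(w) = Mul(Rational(-1, 8), Pow(Add(-10, w), -1), Add(2, w)) (Function('r')(w) = Mul(Rational(-1, 8), Mul(Add(w, 2), Pow(Add(w, -10), -1))) = Mul(Rational(-1, 8), Mul(Add(2, w), Pow(Add(-10, w), -1))) = Mul(Rational(-1, 8), Mul(Pow(Add(-10, w), -1), Add(2, w))) = Mul(Rational(-1, 8), Pow(Add(-10, w), -1), Add(2, w)))
Pow(Function('r')(V), 3) = Pow(Mul(Rational(1, 8), Pow(Add(-10, 4), -1), Add(-2, Mul(-1, 4))), 3) = Pow(Mul(Rational(1, 8), Pow(-6, -1), Add(-2, -4)), 3) = Pow(Mul(Rational(1, 8), Rational(-1, 6), -6), 3) = Pow(Rational(1, 8), 3) = Rational(1, 512)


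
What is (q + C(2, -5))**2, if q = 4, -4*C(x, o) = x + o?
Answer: 361/16 ≈ 22.563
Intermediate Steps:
C(x, o) = -o/4 - x/4 (C(x, o) = -(x + o)/4 = -(o + x)/4 = -o/4 - x/4)
(q + C(2, -5))**2 = (4 + (-1/4*(-5) - 1/4*2))**2 = (4 + (5/4 - 1/2))**2 = (4 + 3/4)**2 = (19/4)**2 = 361/16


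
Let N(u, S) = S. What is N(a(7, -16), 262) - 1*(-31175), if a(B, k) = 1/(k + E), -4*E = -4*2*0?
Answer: 31437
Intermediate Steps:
E = 0 (E = -(-4*2)*0/4 = -(-2)*0 = -¼*0 = 0)
a(B, k) = 1/k (a(B, k) = 1/(k + 0) = 1/k)
N(a(7, -16), 262) - 1*(-31175) = 262 - 1*(-31175) = 262 + 31175 = 31437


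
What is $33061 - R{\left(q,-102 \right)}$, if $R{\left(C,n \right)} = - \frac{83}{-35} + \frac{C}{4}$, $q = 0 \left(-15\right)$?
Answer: $\frac{1157052}{35} \approx 33059.0$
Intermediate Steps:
$q = 0$
$R{\left(C,n \right)} = \frac{83}{35} + \frac{C}{4}$ ($R{\left(C,n \right)} = \left(-83\right) \left(- \frac{1}{35}\right) + C \frac{1}{4} = \frac{83}{35} + \frac{C}{4}$)
$33061 - R{\left(q,-102 \right)} = 33061 - \left(\frac{83}{35} + \frac{1}{4} \cdot 0\right) = 33061 - \left(\frac{83}{35} + 0\right) = 33061 - \frac{83}{35} = \frac{1157052}{35}$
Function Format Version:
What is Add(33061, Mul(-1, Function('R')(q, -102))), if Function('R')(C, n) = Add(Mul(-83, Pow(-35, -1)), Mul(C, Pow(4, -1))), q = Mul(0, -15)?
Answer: Rational(1157052, 35) ≈ 33059.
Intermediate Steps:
q = 0
Function('R')(C, n) = Add(Rational(83, 35), Mul(Rational(1, 4), C)) (Function('R')(C, n) = Add(Mul(-83, Rational(-1, 35)), Mul(C, Rational(1, 4))) = Add(Rational(83, 35), Mul(Rational(1, 4), C)))
Add(33061, Mul(-1, Function('R')(q, -102))) = Add(33061, Mul(-1, Add(Rational(83, 35), Mul(Rational(1, 4), 0)))) = Add(33061, Mul(-1, Add(Rational(83, 35), 0))) = Add(33061, Mul(-1, Rational(83, 35))) = Add(33061, Rational(-83, 35)) = Rational(1157052, 35)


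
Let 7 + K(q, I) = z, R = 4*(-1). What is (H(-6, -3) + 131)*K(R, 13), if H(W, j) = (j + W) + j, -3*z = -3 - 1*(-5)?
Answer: -2737/3 ≈ -912.33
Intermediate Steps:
R = -4
z = -2/3 (z = -(-3 - 1*(-5))/3 = -(-3 + 5)/3 = -1/3*2 = -2/3 ≈ -0.66667)
K(q, I) = -23/3 (K(q, I) = -7 - 2/3 = -23/3)
H(W, j) = W + 2*j (H(W, j) = (W + j) + j = W + 2*j)
(H(-6, -3) + 131)*K(R, 13) = ((-6 + 2*(-3)) + 131)*(-23/3) = ((-6 - 6) + 131)*(-23/3) = (-12 + 131)*(-23/3) = 119*(-23/3) = -2737/3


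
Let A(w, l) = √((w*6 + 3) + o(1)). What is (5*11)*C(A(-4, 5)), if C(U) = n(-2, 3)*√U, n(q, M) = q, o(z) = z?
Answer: -110*5^(¼)*(1 + I) ≈ -164.49 - 164.49*I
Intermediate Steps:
A(w, l) = √(4 + 6*w) (A(w, l) = √((w*6 + 3) + 1) = √((6*w + 3) + 1) = √((3 + 6*w) + 1) = √(4 + 6*w))
C(U) = -2*√U
(5*11)*C(A(-4, 5)) = (5*11)*(-2*(4 + 6*(-4))^(¼)) = 55*(-2*(4 - 24)^(¼)) = 55*(-2*(-5)^(¼)*√2) = 55*(-2*√2*5^(¼)*√I) = -110*√2*5^(¼)*√I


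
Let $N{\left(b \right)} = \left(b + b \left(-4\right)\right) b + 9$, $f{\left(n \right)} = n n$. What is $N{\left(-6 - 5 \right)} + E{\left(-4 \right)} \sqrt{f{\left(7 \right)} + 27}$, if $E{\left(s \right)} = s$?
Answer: $-354 - 8 \sqrt{19} \approx -388.87$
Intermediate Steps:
$f{\left(n \right)} = n^{2}$
$N{\left(b \right)} = 9 - 3 b^{2}$ ($N{\left(b \right)} = \left(b - 4 b\right) b + 9 = - 3 b b + 9 = - 3 b^{2} + 9 = 9 - 3 b^{2}$)
$N{\left(-6 - 5 \right)} + E{\left(-4 \right)} \sqrt{f{\left(7 \right)} + 27} = \left(9 - 3 \left(-6 - 5\right)^{2}\right) - 4 \sqrt{7^{2} + 27} = \left(9 - 3 \left(-11\right)^{2}\right) - 4 \sqrt{49 + 27} = \left(9 - 363\right) - 4 \sqrt{76} = \left(9 - 363\right) - 4 \cdot 2 \sqrt{19} = -354 - 8 \sqrt{19}$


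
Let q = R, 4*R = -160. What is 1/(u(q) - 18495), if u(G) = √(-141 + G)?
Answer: -18495/342065206 - I*√181/342065206 ≈ -5.4069e-5 - 3.9331e-8*I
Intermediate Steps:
R = -40 (R = (¼)*(-160) = -40)
q = -40
1/(u(q) - 18495) = 1/(√(-141 - 40) - 18495) = 1/(√(-181) - 18495) = 1/(I*√181 - 18495) = 1/(-18495 + I*√181)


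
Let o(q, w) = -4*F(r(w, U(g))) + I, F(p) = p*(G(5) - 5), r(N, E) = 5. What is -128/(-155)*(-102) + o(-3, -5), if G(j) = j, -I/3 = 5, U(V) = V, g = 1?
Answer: -15381/155 ≈ -99.232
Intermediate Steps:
I = -15 (I = -3*5 = -15)
F(p) = 0 (F(p) = p*(5 - 5) = p*0 = 0)
o(q, w) = -15 (o(q, w) = -4*0 - 15 = 0 - 15 = -15)
-128/(-155)*(-102) + o(-3, -5) = -128/(-155)*(-102) - 15 = -128*(-1/155)*(-102) - 15 = (128/155)*(-102) - 15 = -13056/155 - 15 = -15381/155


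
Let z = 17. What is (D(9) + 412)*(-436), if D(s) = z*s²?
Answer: -780004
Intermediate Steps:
D(s) = 17*s²
(D(9) + 412)*(-436) = (17*9² + 412)*(-436) = (17*81 + 412)*(-436) = (1377 + 412)*(-436) = 1789*(-436) = -780004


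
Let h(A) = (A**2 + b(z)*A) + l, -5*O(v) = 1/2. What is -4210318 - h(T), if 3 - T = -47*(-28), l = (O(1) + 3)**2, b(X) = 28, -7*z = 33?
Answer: -589753141/100 ≈ -5.8975e+6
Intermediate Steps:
z = -33/7 (z = -1/7*33 = -33/7 ≈ -4.7143)
O(v) = -1/10 (O(v) = -1/5/2 = -1/5*1/2 = -1/10)
l = 841/100 (l = (-1/10 + 3)**2 = (29/10)**2 = 841/100 ≈ 8.4100)
T = -1313 (T = 3 - (-47)*(-28) = 3 - 1*1316 = 3 - 1316 = -1313)
h(A) = 841/100 + A**2 + 28*A (h(A) = (A**2 + 28*A) + 841/100 = 841/100 + A**2 + 28*A)
-4210318 - h(T) = -4210318 - (841/100 + (-1313)**2 + 28*(-1313)) = -4210318 - (841/100 + 1723969 - 36764) = -4210318 - 1*168721341/100 = -4210318 - 168721341/100 = -589753141/100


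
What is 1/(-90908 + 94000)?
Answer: 1/3092 ≈ 0.00032342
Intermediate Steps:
1/(-90908 + 94000) = 1/3092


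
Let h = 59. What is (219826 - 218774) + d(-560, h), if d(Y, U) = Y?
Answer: 492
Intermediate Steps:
(219826 - 218774) + d(-560, h) = (219826 - 218774) - 560 = 1052 - 560 = 492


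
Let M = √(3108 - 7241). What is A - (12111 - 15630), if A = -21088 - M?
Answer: -17569 - I*√4133 ≈ -17569.0 - 64.288*I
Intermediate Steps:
M = I*√4133 (M = √(-4133) = I*√4133 ≈ 64.288*I)
A = -21088 - I*√4133 ≈ -21088.0 - 64.288*I
A - (12111 - 15630) = (-21088 - I*√4133) - (12111 - 15630) = (-21088 - I*√4133) - 1*(-3519) = (-21088 - I*√4133) + 3519 = -17569 - I*√4133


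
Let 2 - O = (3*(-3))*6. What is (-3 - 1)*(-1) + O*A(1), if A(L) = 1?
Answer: 60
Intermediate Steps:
O = 56 (O = 2 - 3*(-3)*6 = 2 - (-9)*6 = 2 - 1*(-54) = 2 + 54 = 56)
(-3 - 1)*(-1) + O*A(1) = (-3 - 1)*(-1) + 56*1 = -4*(-1) + 56 = 4 + 56 = 60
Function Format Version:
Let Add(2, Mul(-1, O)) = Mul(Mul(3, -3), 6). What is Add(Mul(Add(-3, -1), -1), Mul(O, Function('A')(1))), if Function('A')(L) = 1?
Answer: 60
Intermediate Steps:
O = 56 (O = Add(2, Mul(-1, Mul(Mul(3, -3), 6))) = Add(2, Mul(-1, Mul(-9, 6))) = Add(2, Mul(-1, -54)) = Add(2, 54) = 56)
Add(Mul(Add(-3, -1), -1), Mul(O, Function('A')(1))) = Add(Mul(Add(-3, -1), -1), Mul(56, 1)) = Add(Mul(-4, -1), 56) = Add(4, 56) = 60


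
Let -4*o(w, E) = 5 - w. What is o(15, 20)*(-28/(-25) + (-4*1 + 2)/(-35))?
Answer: 103/35 ≈ 2.9429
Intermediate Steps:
o(w, E) = -5/4 + w/4 (o(w, E) = -(5 - w)/4 = -5/4 + w/4)
o(15, 20)*(-28/(-25) + (-4*1 + 2)/(-35)) = (-5/4 + (¼)*15)*(-28/(-25) + (-4*1 + 2)/(-35)) = (-5/4 + 15/4)*(-28*(-1/25) + (-4 + 2)*(-1/35)) = 5*(28/25 - 2*(-1/35))/2 = 5*(28/25 + 2/35)/2 = (5/2)*(206/175) = 103/35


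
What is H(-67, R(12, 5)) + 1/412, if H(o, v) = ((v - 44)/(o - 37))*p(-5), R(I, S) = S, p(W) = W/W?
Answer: 311/824 ≈ 0.37743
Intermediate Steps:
p(W) = 1
H(o, v) = (-44 + v)/(-37 + o) (H(o, v) = ((v - 44)/(o - 37))*1 = ((-44 + v)/(-37 + o))*1 = (-44 + v)/(-37 + o))
H(-67, R(12, 5)) + 1/412 = (-44 + 5)/(-37 - 67) + 1/412 = -39/(-104) + 1/412 = -1/104*(-39) + 1/412 = 3/8 + 1/412 = 311/824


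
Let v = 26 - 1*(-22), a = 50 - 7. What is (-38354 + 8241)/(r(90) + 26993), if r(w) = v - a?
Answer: -30113/26998 ≈ -1.1154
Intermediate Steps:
a = 43
v = 48 (v = 26 + 22 = 48)
r(w) = 5 (r(w) = 48 - 1*43 = 48 - 43 = 5)
(-38354 + 8241)/(r(90) + 26993) = (-38354 + 8241)/(5 + 26993) = -30113/26998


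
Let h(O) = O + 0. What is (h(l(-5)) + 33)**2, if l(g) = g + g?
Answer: 529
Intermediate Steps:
l(g) = 2*g
h(O) = O
(h(l(-5)) + 33)**2 = (2*(-5) + 33)**2 = (-10 + 33)**2 = 23**2 = 529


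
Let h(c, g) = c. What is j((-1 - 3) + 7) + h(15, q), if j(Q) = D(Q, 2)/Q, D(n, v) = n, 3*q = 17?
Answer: 16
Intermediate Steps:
q = 17/3 (q = (1/3)*17 = 17/3 ≈ 5.6667)
j(Q) = 1 (j(Q) = Q/Q = 1)
j((-1 - 3) + 7) + h(15, q) = 1 + 15 = 16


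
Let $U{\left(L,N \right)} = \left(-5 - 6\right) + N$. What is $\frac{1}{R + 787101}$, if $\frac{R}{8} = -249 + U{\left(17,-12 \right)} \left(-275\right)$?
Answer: $\frac{1}{835709} \approx 1.1966 \cdot 10^{-6}$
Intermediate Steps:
$U{\left(L,N \right)} = -11 + N$
$R = 48608$ ($R = 8 \left(-249 + \left(-11 - 12\right) \left(-275\right)\right) = 8 \left(-249 - -6325\right) = 8 \left(-249 + 6325\right) = 8 \cdot 6076 = 48608$)
$\frac{1}{R + 787101} = \frac{1}{48608 + 787101} = \frac{1}{835709}$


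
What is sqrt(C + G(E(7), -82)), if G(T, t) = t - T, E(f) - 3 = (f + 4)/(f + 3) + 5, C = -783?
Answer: I*sqrt(87410)/10 ≈ 29.565*I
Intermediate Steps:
E(f) = 8 + (4 + f)/(3 + f) (E(f) = 3 + ((f + 4)/(f + 3) + 5) = 3 + ((4 + f)/(3 + f) + 5) = 3 + (5 + (4 + f)/(3 + f)) = 8 + (4 + f)/(3 + f))
sqrt(C + G(E(7), -82)) = sqrt(-783 + (-82 - (28 + 9*7)/(3 + 7))) = sqrt(-783 + (-82 - (28 + 63)/10)) = sqrt(-783 + (-82 - 91/10)) = sqrt(-783 - 911/10) = sqrt(-8741/10) = I*sqrt(87410)/10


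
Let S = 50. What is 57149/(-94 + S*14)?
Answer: 57149/606 ≈ 94.305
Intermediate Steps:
57149/(-94 + S*14) = 57149/(-94 + 50*14) = 57149/(-94 + 700) = 57149/606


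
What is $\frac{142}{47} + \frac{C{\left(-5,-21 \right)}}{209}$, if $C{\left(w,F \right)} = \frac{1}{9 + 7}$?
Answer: $\frac{474895}{157168} \approx 3.0216$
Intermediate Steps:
$C{\left(w,F \right)} = \frac{1}{16}$
$\frac{142}{47} + \frac{C{\left(-5,-21 \right)}}{209} = \frac{142}{47} + \frac{1}{16 \cdot 209} = 142 \cdot \frac{1}{47} + \frac{1}{16} \cdot \frac{1}{209} = \frac{142}{47} + \frac{1}{3344} = \frac{474895}{157168}$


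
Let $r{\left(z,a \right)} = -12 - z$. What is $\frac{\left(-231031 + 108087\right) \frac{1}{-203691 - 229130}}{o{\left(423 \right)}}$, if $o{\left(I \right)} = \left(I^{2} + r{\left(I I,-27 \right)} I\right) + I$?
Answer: $- \frac{7232}{1922557554783} \approx -3.7617 \cdot 10^{-9}$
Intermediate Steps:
$o{\left(I \right)} = I + I^{2} + I \left(-12 - I^{2}\right)$ ($o{\left(I \right)} = \left(I^{2} + \left(-12 - I I\right) I\right) + I = \left(I^{2} + \left(-12 - I^{2}\right) I\right) + I = \left(I^{2} + I \left(-12 - I^{2}\right)\right) + I = I + I^{2} + I \left(-12 - I^{2}\right)$)
$\frac{\left(-231031 + 108087\right) \frac{1}{-203691 - 229130}}{o{\left(423 \right)}} = \frac{\left(-231031 + 108087\right) \frac{1}{-203691 - 229130}}{423 \left(-11 + 423 - 423^{2}\right)} = \frac{\left(-122944\right) \frac{1}{-432821}}{423 \left(-11 + 423 - 178929\right)} = \frac{\left(-122944\right) \left(- \frac{1}{432821}\right)}{423 \left(-11 + 423 - 178929\right)} = \frac{122944}{432821 \cdot 423 \left(-178517\right)} = \frac{122944}{432821 \left(-75512691\right)} = \frac{122944}{432821} \left(- \frac{1}{75512691}\right) = - \frac{7232}{1922557554783}$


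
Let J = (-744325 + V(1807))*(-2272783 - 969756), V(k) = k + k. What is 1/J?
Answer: 1/2401784305229 ≈ 4.1636e-13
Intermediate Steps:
V(k) = 2*k
J = 2401784305229 (J = (-744325 + 2*1807)*(-2272783 - 969756) = (-744325 + 3614)*(-3242539) = -740711*(-3242539) = 2401784305229)
1/J = 1/2401784305229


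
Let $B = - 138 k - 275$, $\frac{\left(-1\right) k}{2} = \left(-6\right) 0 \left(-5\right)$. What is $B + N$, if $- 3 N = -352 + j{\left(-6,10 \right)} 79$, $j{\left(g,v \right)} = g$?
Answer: $\frac{1}{3} \approx 0.33333$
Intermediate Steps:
$k = 0$ ($k = - 2 \left(-6\right) 0 \left(-5\right) = - 2 \cdot 0 \left(-5\right) = \left(-2\right) 0 = 0$)
$B = -275$ ($B = \left(-138\right) 0 - 275 = 0 - 275 = -275$)
$N = \frac{826}{3}$ ($N = - \frac{-352 - 474}{3} = \left(- \frac{1}{3}\right) \left(-826\right) = \frac{826}{3} \approx 275.33$)
$B + N = -275 + \frac{826}{3} = \frac{1}{3}$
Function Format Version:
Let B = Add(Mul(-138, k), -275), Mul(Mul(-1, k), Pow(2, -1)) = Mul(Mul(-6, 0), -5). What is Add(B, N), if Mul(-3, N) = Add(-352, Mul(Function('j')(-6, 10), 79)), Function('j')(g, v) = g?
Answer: Rational(1, 3) ≈ 0.33333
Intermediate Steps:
k = 0 (k = Mul(-2, Mul(Mul(-6, 0), -5)) = Mul(-2, Mul(0, -5)) = Mul(-2, 0) = 0)
B = -275 (B = Add(Mul(-138, 0), -275) = Add(0, -275) = -275)
N = Rational(826, 3) (N = Mul(Rational(-1, 3), Add(-352, Mul(-6, 79))) = Mul(Rational(-1, 3), Add(-352, -474)) = Mul(Rational(-1, 3), -826) = Rational(826, 3) ≈ 275.33)
Add(B, N) = Add(-275, Rational(826, 3)) = Rational(1, 3)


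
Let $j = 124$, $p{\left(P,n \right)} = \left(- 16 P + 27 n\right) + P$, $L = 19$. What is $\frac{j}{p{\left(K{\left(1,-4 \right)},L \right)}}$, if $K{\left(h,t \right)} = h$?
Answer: $\frac{62}{249} \approx 0.249$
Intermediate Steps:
$p{\left(P,n \right)} = - 15 P + 27 n$
$\frac{j}{p{\left(K{\left(1,-4 \right)},L \right)}} = \frac{124}{\left(-15\right) 1 + 27 \cdot 19} = \frac{124}{-15 + 513} = \frac{124}{498} = 124 \cdot \frac{1}{498} = \frac{62}{249}$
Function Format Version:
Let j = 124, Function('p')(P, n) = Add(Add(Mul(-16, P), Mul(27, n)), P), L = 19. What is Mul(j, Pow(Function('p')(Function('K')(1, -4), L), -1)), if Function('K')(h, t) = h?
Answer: Rational(62, 249) ≈ 0.24900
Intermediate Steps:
Function('p')(P, n) = Add(Mul(-15, P), Mul(27, n))
Mul(j, Pow(Function('p')(Function('K')(1, -4), L), -1)) = Mul(124, Pow(Add(Mul(-15, 1), Mul(27, 19)), -1)) = Mul(124, Pow(Add(-15, 513), -1)) = Mul(124, Pow(498, -1)) = Mul(124, Rational(1, 498)) = Rational(62, 249)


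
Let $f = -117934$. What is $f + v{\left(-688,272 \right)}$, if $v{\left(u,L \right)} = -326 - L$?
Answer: $-118532$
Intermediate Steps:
$f + v{\left(-688,272 \right)} = -117934 - 598 = -118532$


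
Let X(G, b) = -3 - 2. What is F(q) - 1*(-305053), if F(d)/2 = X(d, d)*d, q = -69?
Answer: 305743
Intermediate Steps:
X(G, b) = -5
F(d) = -10*d (F(d) = 2*(-5*d) = -10*d)
F(q) - 1*(-305053) = -10*(-69) - 1*(-305053) = 690 + 305053 = 305743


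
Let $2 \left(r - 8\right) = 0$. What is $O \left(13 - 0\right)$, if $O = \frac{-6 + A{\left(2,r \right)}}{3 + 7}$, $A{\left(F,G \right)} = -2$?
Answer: $- \frac{52}{5} \approx -10.4$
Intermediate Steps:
$r = 8$ ($r = 8 + \frac{1}{2} \cdot 0 = 8 + 0 = 8$)
$O = - \frac{4}{5}$ ($O = \frac{-6 - 2}{3 + 7} = - \frac{8}{10} = \left(-8\right) \frac{1}{10} = - \frac{4}{5} \approx -0.8$)
$O \left(13 - 0\right) = - \frac{4 \left(13 - 0\right)}{5} = - \frac{4 \left(13 + 0\right)}{5} = \left(- \frac{4}{5}\right) 13 = - \frac{52}{5}$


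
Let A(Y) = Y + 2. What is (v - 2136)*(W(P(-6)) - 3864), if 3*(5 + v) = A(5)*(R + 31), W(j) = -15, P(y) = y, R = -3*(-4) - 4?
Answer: 7951950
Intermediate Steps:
R = 8 (R = 12 - 4 = 8)
A(Y) = 2 + Y
v = 86 (v = -5 + ((2 + 5)*(8 + 31))/3 = -5 + (7*39)/3 = -5 + (⅓)*273 = -5 + 91 = 86)
(v - 2136)*(W(P(-6)) - 3864) = (86 - 2136)*(-15 - 3864) = -2050*(-3879) = 7951950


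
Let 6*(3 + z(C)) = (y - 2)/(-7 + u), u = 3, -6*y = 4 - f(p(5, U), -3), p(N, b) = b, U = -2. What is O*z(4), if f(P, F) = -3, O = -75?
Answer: 10325/48 ≈ 215.10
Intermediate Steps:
y = -7/6 (y = -(4 - 1*(-3))/6 = -(4 + 3)/6 = -⅙*7 = -7/6 ≈ -1.1667)
z(C) = -413/144 (z(C) = -3 + ((-7/6 - 2)/(-7 + 3))/6 = -3 + (-19/6/(-4))/6 = -3 + (-19/6*(-¼))/6 = -3 + (⅙)*(19/24) = -3 + 19/144 = -413/144)
O*z(4) = -75*(-413/144) = 10325/48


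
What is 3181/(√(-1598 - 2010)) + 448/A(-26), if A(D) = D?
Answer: -224/13 - 3181*I*√902/1804 ≈ -17.231 - 52.958*I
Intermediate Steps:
3181/(√(-1598 - 2010)) + 448/A(-26) = 3181/(√(-1598 - 2010)) + 448/(-26) = 3181/(√(-3608)) + 448*(-1/26) = 3181/((2*I*√902)) - 224/13 = 3181*(-I*√902/1804) - 224/13 = -3181*I*√902/1804 - 224/13 = -224/13 - 3181*I*√902/1804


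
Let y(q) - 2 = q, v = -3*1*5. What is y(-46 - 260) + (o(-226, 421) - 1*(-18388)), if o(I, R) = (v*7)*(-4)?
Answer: 18504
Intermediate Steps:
v = -15 (v = -3*5 = -15)
y(q) = 2 + q
o(I, R) = 420 (o(I, R) = -15*7*(-4) = -105*(-4) = 420)
y(-46 - 260) + (o(-226, 421) - 1*(-18388)) = (2 + (-46 - 260)) + (420 - 1*(-18388)) = (2 - 306) + (420 + 18388) = -304 + 18808 = 18504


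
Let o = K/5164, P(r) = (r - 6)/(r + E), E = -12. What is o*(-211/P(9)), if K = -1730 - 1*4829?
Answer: -1383949/5164 ≈ -268.00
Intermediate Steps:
K = -6559 (K = -1730 - 4829 = -6559)
P(r) = (-6 + r)/(-12 + r) (P(r) = (r - 6)/(r - 12) = (-6 + r)/(-12 + r))
o = -6559/5164 ≈ -1.2701
o*(-211/P(9)) = -(-1383949)/(5164*((-6 + 9)/(-12 + 9))) = -(-1383949)/(5164*(3/(-3))) = -(-1383949)/(5164*((-⅓*3))) = -(-1383949)/(5164*(-1)) = -(-1383949)*(-1)/5164 = -6559/5164*211 = -1383949/5164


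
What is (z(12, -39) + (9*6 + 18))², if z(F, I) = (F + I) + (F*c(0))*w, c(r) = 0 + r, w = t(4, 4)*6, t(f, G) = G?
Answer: 2025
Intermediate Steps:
w = 24 (w = 4*6 = 24)
c(r) = r
z(F, I) = F + I (z(F, I) = (F + I) + (F*0)*24 = (F + I) + 0*24 = (F + I) + 0 = F + I)
(z(12, -39) + (9*6 + 18))² = ((12 - 39) + (9*6 + 18))² = (-27 + (54 + 18))² = (-27 + 72)² = 45² = 2025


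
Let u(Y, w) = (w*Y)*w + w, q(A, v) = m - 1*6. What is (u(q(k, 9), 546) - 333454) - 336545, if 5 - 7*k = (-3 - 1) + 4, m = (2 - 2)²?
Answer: -2458149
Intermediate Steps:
m = 0 (m = 0² = 0)
k = 5/7 (k = 5/7 - ((-3 - 1) + 4)/7 = 5/7 - (-4 + 4)/7 = 5/7 - ⅐*0 = 5/7 + 0 = 5/7 ≈ 0.71429)
q(A, v) = -6 (q(A, v) = 0 - 1*6 = 0 - 6 = -6)
u(Y, w) = w + Y*w² (u(Y, w) = (Y*w)*w + w = Y*w² + w = w + Y*w²)
(u(q(k, 9), 546) - 333454) - 336545 = (546*(1 - 6*546) - 333454) - 336545 = (546*(1 - 3276) - 333454) - 336545 = (546*(-3275) - 333454) - 336545 = (-1788150 - 333454) - 336545 = -2121604 - 336545 = -2458149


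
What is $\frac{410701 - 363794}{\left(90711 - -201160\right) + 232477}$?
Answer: $\frac{46907}{524348} \approx 0.089458$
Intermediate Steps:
$\frac{410701 - 363794}{\left(90711 - -201160\right) + 232477} = \frac{46907}{\left(90711 + 201160\right) + 232477} = \frac{46907}{291871 + 232477} = \frac{46907}{524348}$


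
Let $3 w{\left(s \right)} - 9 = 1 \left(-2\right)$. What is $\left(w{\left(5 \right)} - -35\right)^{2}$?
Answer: $\frac{12544}{9} \approx 1393.8$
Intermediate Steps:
$w{\left(s \right)} = \frac{7}{3}$ ($w{\left(s \right)} = 3 + \frac{1 \left(-2\right)}{3} = 3 + \frac{1}{3} \left(-2\right) = 3 - \frac{2}{3} = \frac{7}{3}$)
$\left(w{\left(5 \right)} - -35\right)^{2} = \left(\frac{7}{3} - -35\right)^{2} = \left(\frac{7}{3} + 35\right)^{2} = \left(\frac{112}{3}\right)^{2} = \frac{12544}{9}$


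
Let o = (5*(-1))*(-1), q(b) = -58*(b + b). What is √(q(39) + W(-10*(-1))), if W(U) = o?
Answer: I*√4519 ≈ 67.224*I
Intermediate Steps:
q(b) = -116*b
o = 5 (o = -5*(-1) = 5)
W(U) = 5
√(q(39) + W(-10*(-1))) = √(-116*39 + 5) = √(-4524 + 5) = √(-4519) = I*√4519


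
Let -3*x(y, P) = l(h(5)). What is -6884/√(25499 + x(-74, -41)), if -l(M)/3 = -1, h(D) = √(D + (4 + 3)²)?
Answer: -3442*√25498/12749 ≈ -43.111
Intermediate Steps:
h(D) = √(49 + D) (h(D) = √(D + 7²) = √(D + 49) = √(49 + D))
l(M) = 3 (l(M) = -3*(-1) = 3)
x(y, P) = -1 (x(y, P) = -⅓*3 = -1)
-6884/√(25499 + x(-74, -41)) = -6884/√(25499 - 1) = -6884*√25498/25498 = -3442*√25498/12749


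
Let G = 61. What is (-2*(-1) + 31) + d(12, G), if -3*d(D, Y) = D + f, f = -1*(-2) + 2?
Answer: 83/3 ≈ 27.667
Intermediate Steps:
f = 4 (f = 2 + 2 = 4)
d(D, Y) = -4/3 - D/3 (d(D, Y) = -(D + 4)/3 = -(4 + D)/3 = -4/3 - D/3)
(-2*(-1) + 31) + d(12, G) = (-2*(-1) + 31) + (-4/3 - ⅓*12) = (2 + 31) + (-4/3 - 4) = 33 - 16/3 = 83/3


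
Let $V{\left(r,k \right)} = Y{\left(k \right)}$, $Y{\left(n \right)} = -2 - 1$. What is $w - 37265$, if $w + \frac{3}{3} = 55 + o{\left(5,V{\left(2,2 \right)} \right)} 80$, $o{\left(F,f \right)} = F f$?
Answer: $-38411$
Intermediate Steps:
$Y{\left(n \right)} = -3$
$V{\left(r,k \right)} = -3$
$w = -1146$ ($w = -1 + \left(55 + 5 \left(-3\right) 80\right) = -1 + \left(55 - 1200\right) = -1 - 1145 = -1146$)
$w - 37265 = -1146 - 37265 = -38411$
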